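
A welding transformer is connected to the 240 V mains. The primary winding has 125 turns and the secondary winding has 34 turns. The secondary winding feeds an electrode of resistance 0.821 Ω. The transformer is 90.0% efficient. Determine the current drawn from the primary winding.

I_p ≈ 24.0 A

V_s = 240 × 34/125 = 65.280 V.
I_s = V_s/R = 65.280/0.821 = 79.513 A.
P_out = V_s I_s = 65.280 × 79.513 = 5190.6 W.
P_in = P_out/η = 5190.6/0.900 = 5767.3 W.
I_p = P_in/V_p = 5767.3/240 = 24.0 A.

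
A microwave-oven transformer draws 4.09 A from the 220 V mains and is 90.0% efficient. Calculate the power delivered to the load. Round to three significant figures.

P_in = V_p I_p = 220 × 4.09 = 899.80 W.
P_out = η P_in = 0.900 × 899.80 = 810 W.

P_out ≈ 810 W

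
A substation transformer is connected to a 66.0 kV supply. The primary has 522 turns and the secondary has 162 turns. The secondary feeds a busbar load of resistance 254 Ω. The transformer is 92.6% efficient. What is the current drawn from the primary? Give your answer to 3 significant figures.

I_p ≈ 27.0 A

V_s = 66000 × 162/522 = 20483 V.
I_s = V_s/R = 20483/254 = 80.641 A.
P_out = V_s I_s = 20483 × 80.641 = 1.6517×10^6 W.
P_in = P_out/η = 1.6517×10^6/0.926 = 1.7837×10^6 W.
I_p = P_in/V_p = 1.7837×10^6/66000 = 27.0 A.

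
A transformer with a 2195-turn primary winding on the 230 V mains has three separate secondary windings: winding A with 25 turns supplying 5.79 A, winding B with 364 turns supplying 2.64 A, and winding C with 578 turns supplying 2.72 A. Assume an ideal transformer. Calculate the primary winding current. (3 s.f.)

V_A = 230 × 25/2195 = 2.6196 V; V_B = 230 × 364/2195 = 38.141 V; V_C = 230 × 578/2195 = 60.565 V.
P_out = V_A I_A + V_B I_B + V_C I_C = 2.6196×5.79 + 38.141×2.64 + 60.565×2.72 = 15.167 + 100.69 + 164.74 = 280.60 W.
Ideal ⇒ P_in = P_out, so I_p = P_out/V_p = 280.60/230 = 1.22 A.

I_p ≈ 1.22 A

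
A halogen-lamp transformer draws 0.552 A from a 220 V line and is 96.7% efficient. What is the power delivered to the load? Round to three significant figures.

P_in = V_p I_p = 220 × 0.552 = 121.44 W.
P_out = η P_in = 0.967 × 121.44 = 117 W.

P_out ≈ 117 W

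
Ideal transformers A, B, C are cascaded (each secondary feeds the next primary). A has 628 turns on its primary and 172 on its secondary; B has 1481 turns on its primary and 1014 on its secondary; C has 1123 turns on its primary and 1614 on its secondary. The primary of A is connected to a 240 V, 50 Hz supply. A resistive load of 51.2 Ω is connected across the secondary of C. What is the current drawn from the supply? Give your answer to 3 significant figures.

I_supply ≈ 0.340 A

After A: V = 240.00 × 172/628 = 65.732 V.
After B: V = 65.732 × 1014/1481 = 45.005 V.
After C: V = 45.005 × 1614/1123 = 64.682 V.
I_load = 64.682/51.2 = 1.2633 A, so P_out = 64.682 × 1.2633 = 81.715 W.
All ideal ⇒ P_in = P_out, so I_supply = 81.715/240 = 0.340 A.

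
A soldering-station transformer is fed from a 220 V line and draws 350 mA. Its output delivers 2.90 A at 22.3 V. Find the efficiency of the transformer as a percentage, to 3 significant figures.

P_in = 220 × 0.350 = 77.0000 W.
P_out = 22.3 × 2.90 = 64.6700 W.
η = P_out/P_in = 64.6700/77.0000 = 0.840.

η ≈ 84.0%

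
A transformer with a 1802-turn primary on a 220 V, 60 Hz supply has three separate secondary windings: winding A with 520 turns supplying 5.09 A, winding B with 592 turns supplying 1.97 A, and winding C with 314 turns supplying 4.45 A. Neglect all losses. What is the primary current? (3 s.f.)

V_A = 220 × 520/1802 = 63.485 V; V_B = 220 × 592/1802 = 72.275 V; V_C = 220 × 314/1802 = 38.335 V.
P_out = V_A I_A + V_B I_B + V_C I_C = 63.485×5.09 + 72.275×1.97 + 38.335×4.45 = 323.14 + 142.38 + 170.59 = 636.11 W.
Ideal ⇒ P_in = P_out, so I_p = P_out/V_p = 636.11/220 = 2.89 A.

I_p ≈ 2.89 A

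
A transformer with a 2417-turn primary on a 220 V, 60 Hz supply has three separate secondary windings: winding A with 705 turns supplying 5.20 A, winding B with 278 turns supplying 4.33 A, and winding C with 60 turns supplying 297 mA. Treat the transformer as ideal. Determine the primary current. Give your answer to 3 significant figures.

V_A = 220 × 705/2417 = 64.170 V; V_B = 220 × 278/2417 = 25.304 V; V_C = 220 × 60/2417 = 5.4613 V.
P_out = V_A I_A + V_B I_B + V_C I_C = 64.170×5.20 + 25.304×4.33 + 5.4613×0.297 = 333.69 + 109.57 + 1.6220 = 444.88 W.
Ideal ⇒ P_in = P_out, so I_p = P_out/V_p = 444.88/220 = 2.02 A.

I_p ≈ 2.02 A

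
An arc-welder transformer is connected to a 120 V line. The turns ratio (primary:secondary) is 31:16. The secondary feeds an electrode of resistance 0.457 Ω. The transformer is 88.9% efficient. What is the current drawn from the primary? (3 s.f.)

V_s = 120 × 16/31 = 61.935 V.
I_s = V_s/R = 61.935/0.457 = 135.53 A.
P_out = V_s I_s = 61.935 × 135.53 = 8393.9 W.
P_in = P_out/η = 8393.9/0.889 = 9441.9 W.
I_p = P_in/V_p = 9441.9/120 = 78.7 A.

I_p ≈ 78.7 A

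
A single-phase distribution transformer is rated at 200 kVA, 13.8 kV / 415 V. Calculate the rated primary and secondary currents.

I_p ≈ 14.5 A, I_s ≈ 482 A

I_p = S/V_p = 200000/13800 = 14.5 A.
I_s = S/V_s = 200000/415 = 482 A.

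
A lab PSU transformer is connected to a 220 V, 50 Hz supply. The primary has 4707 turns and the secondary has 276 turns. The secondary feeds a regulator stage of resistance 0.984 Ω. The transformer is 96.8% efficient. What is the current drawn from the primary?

I_p ≈ 0.794 A

V_s = 220 × 276/4707 = 12.900 V.
I_s = V_s/R = 12.900/0.984 = 13.110 A.
P_out = V_s I_s = 12.900 × 13.110 = 169.11 W.
P_in = P_out/η = 169.11/0.968 = 174.70 W.
I_p = P_in/V_p = 174.70/220 = 0.794 A.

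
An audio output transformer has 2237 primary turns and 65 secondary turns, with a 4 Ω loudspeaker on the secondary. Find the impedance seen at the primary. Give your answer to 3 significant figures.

Z_p ≈ 4740 Ω

Z_p = (N_p/N_s)² × Z_s = (2237/65)² × 4 = 4740 Ω.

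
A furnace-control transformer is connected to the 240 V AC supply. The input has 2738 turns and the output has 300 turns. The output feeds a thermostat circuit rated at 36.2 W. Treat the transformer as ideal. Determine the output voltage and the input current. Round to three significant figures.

V_out ≈ 26.3 V, I_in ≈ 0.151 A

V_out = V_in × N_out/N_in = 240 × 300/2738 = 26.297 V.
I_out = P/V_out = 36.2/26.297 = 1.3766 A.
I_in = I_out × N_out/N_in = 1.3766 × 300/2738 = 0.151 A.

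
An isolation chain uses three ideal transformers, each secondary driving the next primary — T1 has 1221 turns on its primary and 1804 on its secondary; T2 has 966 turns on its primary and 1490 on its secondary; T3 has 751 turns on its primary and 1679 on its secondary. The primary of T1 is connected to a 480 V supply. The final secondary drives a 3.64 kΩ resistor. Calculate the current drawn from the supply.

After T1: V = 480.00 × 1804/1221 = 709.19 V.
After T2: V = 709.19 × 1490/966 = 1093.9 V.
After T3: V = 1093.9 × 1679/751 = 2445.6 V.
I_load = 2445.6/3640 = 0.67186 A, so P_out = 2445.6 × 0.67186 = 1643.1 W.
All ideal ⇒ P_in = P_out, so I_supply = 1643.1/480 = 3.42 A.

I_supply ≈ 3.42 A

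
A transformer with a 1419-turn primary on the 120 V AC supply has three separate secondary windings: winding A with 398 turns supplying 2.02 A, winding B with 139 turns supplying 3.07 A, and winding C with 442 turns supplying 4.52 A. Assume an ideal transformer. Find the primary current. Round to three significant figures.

V_A = 120 × 398/1419 = 33.658 V; V_B = 120 × 139/1419 = 11.755 V; V_C = 120 × 442/1419 = 37.378 V.
P_out = V_A I_A + V_B I_B + V_C I_C = 33.658×2.02 + 11.755×3.07 + 37.378×4.52 = 67.988 + 36.087 + 168.95 = 273.03 W.
Ideal ⇒ P_in = P_out, so I_p = P_out/V_p = 273.03/120 = 2.28 A.

I_p ≈ 2.28 A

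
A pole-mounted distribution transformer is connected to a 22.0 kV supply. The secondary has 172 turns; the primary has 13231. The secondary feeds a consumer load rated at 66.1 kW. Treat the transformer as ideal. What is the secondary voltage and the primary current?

V_s = V_p × N_s/N_p = 22000 × 172/13231 = 286.00 V.
I_s = P/V_s = 66100/286.00 = 231.12 A.
I_p = I_s × N_s/N_p = 231.12 × 172/13231 = 3.00 A.

V_s ≈ 286 V, I_p ≈ 3.00 A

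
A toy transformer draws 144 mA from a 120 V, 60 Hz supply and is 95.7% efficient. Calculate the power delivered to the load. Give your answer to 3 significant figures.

P_in = V_in I_in = 120 × 0.144 = 17.280 W.
P_out = η P_in = 0.957 × 17.280 = 16.5 W.

P_out ≈ 16.5 W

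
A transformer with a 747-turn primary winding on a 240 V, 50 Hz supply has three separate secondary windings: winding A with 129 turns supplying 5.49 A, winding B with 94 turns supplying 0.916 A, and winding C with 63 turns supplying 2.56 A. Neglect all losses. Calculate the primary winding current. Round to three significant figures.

V_A = 240 × 129/747 = 41.446 V; V_B = 240 × 94/747 = 30.201 V; V_C = 240 × 63/747 = 20.241 V.
P_out = V_A I_A + V_B I_B + V_C I_C = 41.446×5.49 + 30.201×0.916 + 20.241×2.56 = 227.54 + 27.664 + 51.817 = 307.02 W.
Ideal ⇒ P_in = P_out, so I_p = P_out/V_p = 307.02/240 = 1.28 A.

I_p ≈ 1.28 A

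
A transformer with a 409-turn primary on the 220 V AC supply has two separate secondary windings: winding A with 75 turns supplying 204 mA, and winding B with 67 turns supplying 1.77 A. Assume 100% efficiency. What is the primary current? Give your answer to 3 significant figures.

I_p ≈ 0.327 A

V_A = 220 × 75/409 = 40.342 V; V_B = 220 × 67/409 = 36.039 V.
P_out = V_A I_A + V_B I_B = 40.342×0.204 + 36.039×1.77 = 8.2298 + 63.789 = 72.019 W.
Ideal ⇒ P_in = P_out, so I_p = P_out/V_p = 72.019/220 = 0.327 A.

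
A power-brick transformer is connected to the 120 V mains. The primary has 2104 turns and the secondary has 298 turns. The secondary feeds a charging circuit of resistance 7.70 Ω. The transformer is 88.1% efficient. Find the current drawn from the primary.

I_p ≈ 0.355 A

V_s = 120 × 298/2104 = 16.996 V.
I_s = V_s/R = 16.996/7.70 = 2.2073 A.
P_out = V_s I_s = 16.996 × 2.2073 = 37.516 W.
P_in = P_out/η = 37.516/0.881 = 42.583 W.
I_p = P_in/V_p = 42.583/120 = 0.355 A.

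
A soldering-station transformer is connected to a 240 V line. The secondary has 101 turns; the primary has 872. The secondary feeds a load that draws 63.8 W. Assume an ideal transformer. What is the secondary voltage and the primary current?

V_s = V_p × N_s/N_p = 240 × 101/872 = 27.798 V.
I_s = P/V_s = 63.8/27.798 = 2.2951 A.
I_p = I_s × N_s/N_p = 2.2951 × 101/872 = 0.266 A.

V_s ≈ 27.8 V, I_p ≈ 0.266 A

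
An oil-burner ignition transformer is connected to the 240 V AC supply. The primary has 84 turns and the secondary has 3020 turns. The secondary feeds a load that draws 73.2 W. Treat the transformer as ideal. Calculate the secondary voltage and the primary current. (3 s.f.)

V_s = V_p × N_s/N_p = 240 × 3020/84 = 8628.6 V.
I_s = P/V_s = 73.2/8628.6 = 0.0084834 A.
I_p = I_s × N_s/N_p = 0.0084834 × 3020/84 = 0.305 A.

V_s ≈ 8630 V, I_p ≈ 0.305 A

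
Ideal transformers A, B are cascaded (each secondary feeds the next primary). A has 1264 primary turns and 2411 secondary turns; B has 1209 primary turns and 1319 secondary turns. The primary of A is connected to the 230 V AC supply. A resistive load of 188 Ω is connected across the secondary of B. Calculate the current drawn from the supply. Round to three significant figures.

Secondary of A: V = 230.00 × 2411/1264 = 438.71 V.
Secondary of B: V = 438.71 × 1319/1209 = 478.63 V.
I_load = 478.63/188 = 2.5459 A, so P_out = 478.63 × 2.5459 = 1218.5 W.
All ideal ⇒ P_in = P_out, so I_supply = 1218.5/230 = 5.30 A.

I_supply ≈ 5.30 A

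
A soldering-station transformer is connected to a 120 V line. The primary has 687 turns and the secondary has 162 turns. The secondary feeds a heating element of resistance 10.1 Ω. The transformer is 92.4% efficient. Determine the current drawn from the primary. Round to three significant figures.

V_s = 120 × 162/687 = 28.297 V.
I_s = V_s/R = 28.297/10.1 = 2.8017 A.
P_out = V_s I_s = 28.297 × 2.8017 = 79.279 W.
P_in = P_out/η = 79.279/0.924 = 85.800 W.
I_p = P_in/V_p = 85.800/120 = 0.715 A.

I_p ≈ 0.715 A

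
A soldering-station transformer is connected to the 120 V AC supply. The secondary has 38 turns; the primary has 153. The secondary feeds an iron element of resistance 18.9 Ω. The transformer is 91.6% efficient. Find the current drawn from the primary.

I_p ≈ 0.428 A

V_s = 120 × 38/153 = 29.804 V.
I_s = V_s/R = 29.804/18.9 = 1.5769 A.
P_out = V_s I_s = 29.804 × 1.5769 = 46.999 W.
P_in = P_out/η = 46.999/0.916 = 51.309 W.
I_p = P_in/V_p = 51.309/120 = 0.428 A.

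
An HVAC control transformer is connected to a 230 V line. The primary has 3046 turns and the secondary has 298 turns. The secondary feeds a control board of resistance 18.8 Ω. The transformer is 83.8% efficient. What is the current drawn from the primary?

V_s = 230 × 298/3046 = 22.502 V.
I_s = V_s/R = 22.502/18.8 = 1.1969 A.
P_out = V_s I_s = 22.502 × 1.1969 = 26.932 W.
P_in = P_out/η = 26.932/0.838 = 32.139 W.
I_p = P_in/V_p = 32.139/230 = 0.140 A.

I_p ≈ 0.140 A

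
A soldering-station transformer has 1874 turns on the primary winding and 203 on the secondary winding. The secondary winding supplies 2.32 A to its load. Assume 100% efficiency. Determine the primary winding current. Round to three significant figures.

For an ideal transformer I_p/I_s = N_s/N_p, so I_p = 2.32 × 203/1874 = 0.251 A.

I_p ≈ 0.251 A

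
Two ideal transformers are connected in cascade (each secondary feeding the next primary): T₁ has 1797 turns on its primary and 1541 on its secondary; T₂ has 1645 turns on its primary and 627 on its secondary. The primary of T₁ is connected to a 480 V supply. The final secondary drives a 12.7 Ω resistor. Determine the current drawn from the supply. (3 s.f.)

After T₁: V = 480.00 × 1541/1797 = 411.62 V.
After T₂: V = 411.62 × 627/1645 = 156.89 V.
I_load = 156.89/12.7 = 12.354 A, so P_out = 156.89 × 12.354 = 1938.2 W.
All ideal ⇒ P_in = P_out, so I_supply = 1938.2/480 = 4.04 A.

I_supply ≈ 4.04 A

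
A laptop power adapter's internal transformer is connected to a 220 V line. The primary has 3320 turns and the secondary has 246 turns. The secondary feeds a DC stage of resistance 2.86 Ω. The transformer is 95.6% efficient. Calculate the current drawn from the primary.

V_s = 220 × 246/3320 = 16.301 V.
I_s = V_s/R = 16.301/2.86 = 5.6997 A.
P_out = V_s I_s = 16.301 × 5.6997 = 92.912 W.
P_in = P_out/η = 92.912/0.956 = 97.189 W.
I_p = P_in/V_p = 97.189/220 = 0.442 A.

I_p ≈ 0.442 A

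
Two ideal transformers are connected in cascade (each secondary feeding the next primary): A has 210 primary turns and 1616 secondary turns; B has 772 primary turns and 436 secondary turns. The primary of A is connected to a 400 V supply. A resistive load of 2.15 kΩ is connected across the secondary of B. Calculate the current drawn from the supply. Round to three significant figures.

Secondary of A: V = 400.00 × 1616/210 = 3078.1 V.
Secondary of B: V = 3078.1 × 436/772 = 1738.4 V.
I_load = 1738.4/2150 = 0.80856 A, so P_out = 1738.4 × 0.80856 = 1405.6 W.
All ideal ⇒ P_in = P_out, so I_supply = 1405.6/400 = 3.51 A.

I_supply ≈ 3.51 A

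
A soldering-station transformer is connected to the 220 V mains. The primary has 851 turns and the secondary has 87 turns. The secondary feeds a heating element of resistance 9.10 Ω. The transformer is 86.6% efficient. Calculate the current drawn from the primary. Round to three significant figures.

V_s = 220 × 87/851 = 22.491 V.
I_s = V_s/R = 22.491/9.10 = 2.4716 A.
P_out = V_s I_s = 22.491 × 2.4716 = 55.588 W.
P_in = P_out/η = 55.588/0.866 = 64.190 W.
I_p = P_in/V_p = 64.190/220 = 0.292 A.

I_p ≈ 0.292 A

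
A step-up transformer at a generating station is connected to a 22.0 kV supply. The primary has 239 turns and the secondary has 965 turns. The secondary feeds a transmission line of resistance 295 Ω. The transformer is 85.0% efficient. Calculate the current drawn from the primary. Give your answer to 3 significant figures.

V_s = 22000 × 965/239 = 88828 V.
I_s = V_s/R = 88828/295 = 301.11 A.
P_out = V_s I_s = 88828 × 301.11 = 2.6747×10^7 W.
P_in = P_out/η = 2.6747×10^7/0.850 = 3.1468×10^7 W.
I_p = P_in/V_p = 3.1468×10^7/22000 = 1430 A.

I_p ≈ 1430 A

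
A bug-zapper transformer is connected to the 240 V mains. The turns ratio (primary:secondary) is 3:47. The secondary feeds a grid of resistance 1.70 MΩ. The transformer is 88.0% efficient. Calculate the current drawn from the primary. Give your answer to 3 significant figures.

I_p ≈ 0.0394 A

V_s = 240 × 47/3 = 3760.0 V.
I_s = V_s/R = 3760.0/(1.70×10^6) = 0.0022118 A.
P_out = V_s I_s = 3760.0 × 0.0022118 = 8.3162 W.
P_in = P_out/η = 8.3162/0.880 = 9.4503 W.
I_p = P_in/V_p = 9.4503/240 = 0.0394 A.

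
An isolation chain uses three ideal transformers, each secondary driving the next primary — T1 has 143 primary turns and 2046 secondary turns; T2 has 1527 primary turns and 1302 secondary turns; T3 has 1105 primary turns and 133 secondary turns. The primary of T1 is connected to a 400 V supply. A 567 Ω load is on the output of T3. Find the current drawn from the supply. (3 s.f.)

I_supply ≈ 1.52 A

After T1: V = 400.00 × 2046/143 = 5723.1 V.
After T2: V = 5723.1 × 1302/1527 = 4879.8 V.
After T3: V = 4879.8 × 133/1105 = 587.34 V.
I_load = 587.34/567 = 1.0359 A, so P_out = 587.34 × 1.0359 = 608.41 W.
All ideal ⇒ P_in = P_out, so I_supply = 608.41/400 = 1.52 A.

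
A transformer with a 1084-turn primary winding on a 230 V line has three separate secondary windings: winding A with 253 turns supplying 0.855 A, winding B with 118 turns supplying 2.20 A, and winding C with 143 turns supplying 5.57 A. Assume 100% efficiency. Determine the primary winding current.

I_p ≈ 1.17 A

V_A = 230 × 253/1084 = 53.681 V; V_B = 230 × 118/1084 = 25.037 V; V_C = 230 × 143/1084 = 30.341 V.
P_out = V_A I_A + V_B I_B + V_C I_C = 53.681×0.855 + 25.037×2.20 + 30.341×5.57 = 45.897 + 55.081 + 169.00 = 269.98 W.
Ideal ⇒ P_in = P_out, so I_p = P_out/V_p = 269.98/230 = 1.17 A.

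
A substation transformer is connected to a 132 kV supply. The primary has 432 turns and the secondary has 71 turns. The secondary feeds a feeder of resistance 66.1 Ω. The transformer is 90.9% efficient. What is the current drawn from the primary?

I_p ≈ 59.3 A

V_s = 132000 × 71/432 = 21694 V.
I_s = V_s/R = 21694/66.1 = 328.21 A.
P_out = V_s I_s = 21694 × 328.21 = 7.1203×10^6 W.
P_in = P_out/η = 7.1203×10^6/0.909 = 7.8331×10^6 W.
I_p = P_in/V_p = 7.8331×10^6/132000 = 59.3 A.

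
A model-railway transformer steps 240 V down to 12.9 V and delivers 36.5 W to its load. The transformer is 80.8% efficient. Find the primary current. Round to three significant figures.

I_p ≈ 0.188 A

P_in = P_out/η = 36.5/0.808 = 45.173 W.
I_p = P_in/V_p = 45.173/240 = 0.188 A.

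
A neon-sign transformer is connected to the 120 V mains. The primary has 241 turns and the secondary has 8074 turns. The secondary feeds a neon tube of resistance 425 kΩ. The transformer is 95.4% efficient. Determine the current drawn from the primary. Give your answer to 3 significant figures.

I_p ≈ 0.332 A

V_s = 120 × 8074/241 = 4020.2 V.
I_s = V_s/R = 4020.2/425000 = 0.0094594 A.
P_out = V_s I_s = 4020.2 × 0.0094594 = 38.029 W.
P_in = P_out/η = 38.029/0.954 = 39.863 W.
I_p = P_in/V_p = 39.863/120 = 0.332 A.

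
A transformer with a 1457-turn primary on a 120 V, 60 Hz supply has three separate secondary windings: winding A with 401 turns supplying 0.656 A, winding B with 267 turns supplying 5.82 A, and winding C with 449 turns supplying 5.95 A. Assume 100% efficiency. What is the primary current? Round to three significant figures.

V_A = 120 × 401/1457 = 33.027 V; V_B = 120 × 267/1457 = 21.990 V; V_C = 120 × 449/1457 = 36.980 V.
P_out = V_A I_A + V_B I_B + V_C I_C = 33.027×0.656 + 21.990×5.82 + 36.980×5.95 = 21.666 + 127.98 + 220.03 = 369.68 W.
Ideal ⇒ P_in = P_out, so I_p = P_out/V_p = 369.68/120 = 3.08 A.

I_p ≈ 3.08 A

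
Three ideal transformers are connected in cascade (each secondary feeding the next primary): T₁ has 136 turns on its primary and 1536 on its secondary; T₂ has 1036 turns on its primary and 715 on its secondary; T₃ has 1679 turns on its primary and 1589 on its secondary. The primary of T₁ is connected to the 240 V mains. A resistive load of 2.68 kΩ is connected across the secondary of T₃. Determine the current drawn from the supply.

I_supply ≈ 4.87 A

Secondary of T₁: V = 240.00 × 1536/136 = 2710.6 V.
Secondary of T₂: V = 2710.6 × 715/1036 = 1870.7 V.
Secondary of T₃: V = 1870.7 × 1589/1679 = 1770.4 V.
I_load = 1770.4/2680 = 0.66061 A, so P_out = 1770.4 × 0.66061 = 1169.6 W.
All ideal ⇒ P_in = P_out, so I_supply = 1169.6/240 = 4.87 A.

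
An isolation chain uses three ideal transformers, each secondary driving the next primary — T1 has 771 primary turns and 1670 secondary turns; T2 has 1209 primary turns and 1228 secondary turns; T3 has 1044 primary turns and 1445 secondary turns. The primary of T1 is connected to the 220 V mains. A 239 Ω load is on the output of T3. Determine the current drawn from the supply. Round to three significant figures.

After T1: V = 220.00 × 1670/771 = 476.52 V.
After T2: V = 476.52 × 1228/1209 = 484.01 V.
After T3: V = 484.01 × 1445/1044 = 669.92 V.
I_load = 669.92/239 = 2.8030 A, so P_out = 669.92 × 2.8030 = 1877.8 W.
All ideal ⇒ P_in = P_out, so I_supply = 1877.8/220 = 8.54 A.

I_supply ≈ 8.54 A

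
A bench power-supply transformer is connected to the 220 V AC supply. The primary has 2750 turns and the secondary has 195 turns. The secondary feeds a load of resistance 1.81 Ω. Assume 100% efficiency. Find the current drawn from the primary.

I_p ≈ 0.611 A

V_s = V_p × N_s/N_p = 220 × 195/2750 = 15.600 V.
I_s = V_s/R = 15.600/1.81 = 8.6188 A.
For an ideal transformer I_p N_p = I_s N_s, so I_p = 8.6188 × 195/2750 = 0.611 A.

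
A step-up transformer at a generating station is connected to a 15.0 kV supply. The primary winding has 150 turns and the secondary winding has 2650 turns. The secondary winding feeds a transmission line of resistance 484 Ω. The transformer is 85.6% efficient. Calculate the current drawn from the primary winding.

V_s = 15000 × 2650/150 = 265000 V.
I_s = V_s/R = 265000/484 = 547.52 A.
P_out = V_s I_s = 265000 × 547.52 = 1.4509×10^8 W.
P_in = P_out/η = 1.4509×10^8/0.856 = 1.6950×10^8 W.
I_p = P_in/V_p = 1.6950×10^8/15000 = 11300 A.

I_p ≈ 11300 A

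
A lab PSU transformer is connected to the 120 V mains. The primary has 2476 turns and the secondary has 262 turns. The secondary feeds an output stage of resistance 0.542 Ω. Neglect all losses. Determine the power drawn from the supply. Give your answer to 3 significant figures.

P ≈ 297 W

V_s = V_p × N_s/N_p = 120 × 262/2476 = 12.698 V.
I_s = V_s/R = 12.698/0.542 = 23.428 A.
I_p = I_s × N_s/N_p = 23.428 × 262/2476 = 2.4790 A.
P = V_p I_p = 120 × 2.4790 = 297 W.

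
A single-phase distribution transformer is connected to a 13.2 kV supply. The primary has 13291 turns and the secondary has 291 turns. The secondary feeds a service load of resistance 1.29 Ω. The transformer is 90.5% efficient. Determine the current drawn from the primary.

V_s = 13200 × 291/13291 = 289.01 V.
I_s = V_s/R = 289.01/1.29 = 224.04 A.
P_out = V_s I_s = 289.01 × 224.04 = 64748 W.
P_in = P_out/η = 64748/0.905 = 71545 W.
I_p = P_in/V_p = 71545/13200 = 5.42 A.

I_p ≈ 5.42 A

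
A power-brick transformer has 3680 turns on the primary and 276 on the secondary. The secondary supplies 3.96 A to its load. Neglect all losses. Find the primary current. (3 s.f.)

For an ideal transformer I_p/I_s = N_s/N_p, so I_p = 3.96 × 276/3680 = 0.297 A.

I_p ≈ 0.297 A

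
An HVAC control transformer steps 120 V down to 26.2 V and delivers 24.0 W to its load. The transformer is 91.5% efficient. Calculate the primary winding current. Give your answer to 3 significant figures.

P_in = P_out/η = 24.0/0.915 = 26.230 W.
I_p = P_in/V_p = 26.230/120 = 0.219 A.

I_p ≈ 0.219 A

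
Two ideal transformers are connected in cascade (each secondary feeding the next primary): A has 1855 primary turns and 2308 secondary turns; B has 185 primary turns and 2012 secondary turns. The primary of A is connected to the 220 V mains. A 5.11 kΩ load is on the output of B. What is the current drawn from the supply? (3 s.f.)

I_supply ≈ 7.88 A

After A: V = 220.00 × 2308/1855 = 273.73 V.
After B: V = 273.73 × 2012/185 = 2976.9 V.
I_load = 2976.9/5110 = 0.58257 A, so P_out = 2976.9 × 0.58257 = 1734.3 W.
All ideal ⇒ P_in = P_out, so I_supply = 1734.3/220 = 7.88 A.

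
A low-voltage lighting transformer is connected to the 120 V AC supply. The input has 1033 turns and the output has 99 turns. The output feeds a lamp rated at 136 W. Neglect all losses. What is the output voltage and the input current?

V_out = V_in × N_out/N_in = 120 × 99/1033 = 11.500 V.
I_out = P/V_out = 136/11.500 = 11.826 A.
I_in = I_out × N_out/N_in = 11.826 × 99/1033 = 1.13 A.

V_out ≈ 11.5 V, I_in ≈ 1.13 A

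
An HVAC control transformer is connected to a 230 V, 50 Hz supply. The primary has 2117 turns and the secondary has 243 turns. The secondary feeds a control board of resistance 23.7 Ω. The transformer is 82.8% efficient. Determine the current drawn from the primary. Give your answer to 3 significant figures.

V_s = 230 × 243/2117 = 26.401 V.
I_s = V_s/R = 26.401/23.7 = 1.1139 A.
P_out = V_s I_s = 26.401 × 1.1139 = 29.409 W.
P_in = P_out/η = 29.409/0.828 = 35.518 W.
I_p = P_in/V_p = 35.518/230 = 0.154 A.

I_p ≈ 0.154 A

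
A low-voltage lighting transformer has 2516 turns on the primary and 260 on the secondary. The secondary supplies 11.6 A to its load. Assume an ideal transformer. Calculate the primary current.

For an ideal transformer I_p/I_s = N_s/N_p, so I_p = 11.6 × 260/2516 = 1.20 A.

I_p ≈ 1.20 A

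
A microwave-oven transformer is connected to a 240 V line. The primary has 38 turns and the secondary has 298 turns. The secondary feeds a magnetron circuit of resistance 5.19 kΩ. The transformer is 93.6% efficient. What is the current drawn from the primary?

V_s = 240 × 298/38 = 1882.1 V.
I_s = V_s/R = 1882.1/5190 = 0.36264 A.
P_out = V_s I_s = 1882.1 × 0.36264 = 682.53 W.
P_in = P_out/η = 682.53/0.936 = 729.20 W.
I_p = P_in/V_p = 729.20/240 = 3.04 A.

I_p ≈ 3.04 A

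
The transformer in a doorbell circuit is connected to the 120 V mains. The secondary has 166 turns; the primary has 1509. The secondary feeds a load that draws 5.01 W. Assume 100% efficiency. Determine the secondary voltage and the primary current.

V_s ≈ 13.2 V, I_p ≈ 0.0417 A

V_s = V_p × N_s/N_p = 120 × 166/1509 = 13.201 V.
I_s = P/V_s = 5.01/13.201 = 0.37952 A.
I_p = I_s × N_s/N_p = 0.37952 × 166/1509 = 0.0417 A.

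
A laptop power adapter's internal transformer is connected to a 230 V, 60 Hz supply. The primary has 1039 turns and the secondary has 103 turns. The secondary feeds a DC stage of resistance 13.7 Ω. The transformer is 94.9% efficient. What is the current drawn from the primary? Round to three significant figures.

V_s = 230 × 103/1039 = 22.801 V.
I_s = V_s/R = 22.801/13.7 = 1.6643 A.
P_out = V_s I_s = 22.801 × 1.6643 = 37.947 W.
P_in = P_out/η = 37.947/0.949 = 39.986 W.
I_p = P_in/V_p = 39.986/230 = 0.174 A.

I_p ≈ 0.174 A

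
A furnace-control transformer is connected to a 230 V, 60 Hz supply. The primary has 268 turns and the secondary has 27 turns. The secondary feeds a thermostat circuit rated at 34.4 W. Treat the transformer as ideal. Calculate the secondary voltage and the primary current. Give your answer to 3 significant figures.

V_s = V_p × N_s/N_p = 230 × 27/268 = 23.172 V.
I_s = P/V_s = 34.4/23.172 = 1.4846 A.
I_p = I_s × N_s/N_p = 1.4846 × 27/268 = 0.150 A.

V_s ≈ 23.2 V, I_p ≈ 0.150 A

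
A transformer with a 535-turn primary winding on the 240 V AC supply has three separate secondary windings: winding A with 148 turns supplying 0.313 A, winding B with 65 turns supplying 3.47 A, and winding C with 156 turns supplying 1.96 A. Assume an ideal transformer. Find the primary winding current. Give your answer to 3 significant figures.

I_p ≈ 1.08 A

V_A = 240 × 148/535 = 66.393 V; V_B = 240 × 65/535 = 29.159 V; V_C = 240 × 156/535 = 69.981 V.
P_out = V_A I_A + V_B I_B + V_C I_C = 66.393×0.313 + 29.159×3.47 + 69.981×1.96 = 20.781 + 101.18 + 137.16 = 259.13 W.
Ideal ⇒ P_in = P_out, so I_p = P_out/V_p = 259.13/240 = 1.08 A.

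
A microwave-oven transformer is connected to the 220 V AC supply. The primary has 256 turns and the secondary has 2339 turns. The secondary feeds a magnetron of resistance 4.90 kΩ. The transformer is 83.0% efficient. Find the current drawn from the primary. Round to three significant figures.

V_s = 220 × 2339/256 = 2010.1 V.
I_s = V_s/R = 2010.1/4900 = 0.41022 A.
P_out = V_s I_s = 2010.1 × 0.41022 = 824.57 W.
P_in = P_out/η = 824.57/0.830 = 993.46 W.
I_p = P_in/V_p = 993.46/220 = 4.52 A.

I_p ≈ 4.52 A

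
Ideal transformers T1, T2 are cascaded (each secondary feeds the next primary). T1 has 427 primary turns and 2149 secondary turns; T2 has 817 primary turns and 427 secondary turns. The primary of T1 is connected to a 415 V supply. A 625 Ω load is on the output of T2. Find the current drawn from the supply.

Secondary of T1: V = 415.00 × 2149/427 = 2088.6 V.
Secondary of T2: V = 2088.6 × 427/817 = 1091.6 V.
I_load = 1091.6/625 = 1.7466 A, so P_out = 1091.6 × 1.7466 = 1906.5 W.
All ideal ⇒ P_in = P_out, so I_supply = 1906.5/415 = 4.59 A.

I_supply ≈ 4.59 A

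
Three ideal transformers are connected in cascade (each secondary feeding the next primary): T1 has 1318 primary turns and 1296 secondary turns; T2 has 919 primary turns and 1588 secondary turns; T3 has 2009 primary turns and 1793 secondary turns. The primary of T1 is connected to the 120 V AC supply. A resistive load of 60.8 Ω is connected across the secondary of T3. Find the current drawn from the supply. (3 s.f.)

I_supply ≈ 4.54 A

After T1: V = 120.00 × 1296/1318 = 118.00 V.
After T2: V = 118.00 × 1588/919 = 203.89 V.
After T3: V = 203.89 × 1793/2009 = 181.97 V.
I_load = 181.97/60.8 = 2.9930 A, so P_out = 181.97 × 2.9930 = 544.64 W.
All ideal ⇒ P_in = P_out, so I_supply = 544.64/120 = 4.54 A.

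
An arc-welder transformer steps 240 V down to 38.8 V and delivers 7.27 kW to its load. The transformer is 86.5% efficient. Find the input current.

P_in = P_out/η = 7270/0.865 = 8404.6 W.
I_in = P_in/V_in = 8404.6/240 = 35.0 A.

I_in ≈ 35.0 A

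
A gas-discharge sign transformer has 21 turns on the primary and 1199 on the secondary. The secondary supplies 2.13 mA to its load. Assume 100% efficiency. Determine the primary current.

I_p ≈ 0.122 A

For an ideal transformer I_p/I_s = N_s/N_p, so I_p = 0.00213 × 1199/21 = 0.122 A.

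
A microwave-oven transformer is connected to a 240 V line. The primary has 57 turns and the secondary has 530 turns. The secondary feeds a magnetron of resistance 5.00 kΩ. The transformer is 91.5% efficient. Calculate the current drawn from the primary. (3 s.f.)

V_s = 240 × 530/57 = 2231.6 V.
I_s = V_s/R = 2231.6/5000 = 0.44632 A.
P_out = V_s I_s = 2231.6 × 0.44632 = 995.99 W.
P_in = P_out/η = 995.99/0.915 = 1088.5 W.
I_p = P_in/V_p = 1088.5/240 = 4.54 A.

I_p ≈ 4.54 A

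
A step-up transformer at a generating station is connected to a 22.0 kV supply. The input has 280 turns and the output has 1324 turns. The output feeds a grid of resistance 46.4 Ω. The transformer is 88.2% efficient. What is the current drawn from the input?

I_in ≈ 12000 A

V_out = 22000 × 1324/280 = 104030 V.
I_out = V_out/R = 104030/46.4 = 2242.0 A.
P_out = V_out I_out = 104030 × 2242.0 = 2.3323×10^8 W.
P_in = P_out/η = 2.3323×10^8/0.882 = 2.6443×10^8 W.
I_in = P_in/V_in = 2.6443×10^8/22000 = 12000 A.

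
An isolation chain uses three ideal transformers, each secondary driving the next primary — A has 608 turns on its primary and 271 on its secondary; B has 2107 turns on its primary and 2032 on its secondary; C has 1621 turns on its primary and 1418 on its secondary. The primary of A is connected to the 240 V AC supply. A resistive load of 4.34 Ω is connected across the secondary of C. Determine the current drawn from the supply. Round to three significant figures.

I_supply ≈ 7.82 A

Secondary of A: V = 240.00 × 271/608 = 106.97 V.
Secondary of B: V = 106.97 × 2032/2107 = 103.17 V.
Secondary of C: V = 103.17 × 1418/1621 = 90.246 V.
I_load = 90.246/4.34 = 20.794 A, so P_out = 90.246 × 20.794 = 1876.6 W.
All ideal ⇒ P_in = P_out, so I_supply = 1876.6/240 = 7.82 A.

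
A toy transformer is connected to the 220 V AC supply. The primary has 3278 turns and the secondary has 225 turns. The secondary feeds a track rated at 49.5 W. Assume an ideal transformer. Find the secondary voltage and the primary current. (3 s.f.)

V_s = V_p × N_s/N_p = 220 × 225/3278 = 15.101 V.
I_s = P/V_s = 49.5/15.101 = 3.2780 A.
I_p = I_s × N_s/N_p = 3.2780 × 225/3278 = 0.225 A.

V_s ≈ 15.1 V, I_p ≈ 0.225 A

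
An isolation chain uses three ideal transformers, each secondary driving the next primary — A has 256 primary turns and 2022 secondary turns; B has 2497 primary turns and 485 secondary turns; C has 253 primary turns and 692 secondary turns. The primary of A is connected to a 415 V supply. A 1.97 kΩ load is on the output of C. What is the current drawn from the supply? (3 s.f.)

I_supply ≈ 3.71 A

After A: V = 415.00 × 2022/256 = 3277.9 V.
After B: V = 3277.9 × 485/2497 = 636.67 V.
After C: V = 636.67 × 692/253 = 1741.4 V.
I_load = 1741.4/1970 = 0.88396 A, so P_out = 1741.4 × 0.88396 = 1539.3 W.
All ideal ⇒ P_in = P_out, so I_supply = 1539.3/415 = 3.71 A.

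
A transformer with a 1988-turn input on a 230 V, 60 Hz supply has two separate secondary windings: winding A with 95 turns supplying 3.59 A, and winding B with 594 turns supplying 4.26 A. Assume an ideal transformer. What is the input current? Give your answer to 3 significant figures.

I_in ≈ 1.44 A

V_A = 230 × 95/1988 = 10.991 V; V_B = 230 × 594/1988 = 68.722 V.
P_out = V_A I_A + V_B I_B = 10.991×3.59 + 68.722×4.26 = 39.457 + 292.76 = 332.21 W.
Ideal ⇒ P_in = P_out, so I_in = P_out/V_in = 332.21/230 = 1.44 A.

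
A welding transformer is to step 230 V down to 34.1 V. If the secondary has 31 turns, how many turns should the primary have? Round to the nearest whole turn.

N_p/N_s = V_p/V_s, so N_p = 31 × 230/34.1 = 209.1 ≈ 209 turns.

N_p = 209 turns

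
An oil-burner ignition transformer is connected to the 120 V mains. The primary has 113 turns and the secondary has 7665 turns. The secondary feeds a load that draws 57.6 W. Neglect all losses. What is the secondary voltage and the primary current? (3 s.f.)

V_s = V_p × N_s/N_p = 120 × 7665/113 = 8139.8 V.
I_s = P/V_s = 57.6/8139.8 = 0.0070763 A.
I_p = I_s × N_s/N_p = 0.0070763 × 7665/113 = 0.480 A.

V_s ≈ 8140 V, I_p ≈ 0.480 A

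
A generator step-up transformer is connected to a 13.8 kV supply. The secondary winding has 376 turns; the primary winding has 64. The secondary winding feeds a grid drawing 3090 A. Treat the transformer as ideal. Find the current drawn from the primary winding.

I_p ≈ 18200 A

For an ideal transformer I_p N_p = I_s N_s, so I_p = 3090 × 376/64 = 18200 A.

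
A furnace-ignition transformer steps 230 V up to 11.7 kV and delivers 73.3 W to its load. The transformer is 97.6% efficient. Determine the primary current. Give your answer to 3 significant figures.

P_in = P_out/η = 73.3/0.976 = 75.102 W.
I_p = P_in/V_p = 75.102/230 = 0.327 A.

I_p ≈ 0.327 A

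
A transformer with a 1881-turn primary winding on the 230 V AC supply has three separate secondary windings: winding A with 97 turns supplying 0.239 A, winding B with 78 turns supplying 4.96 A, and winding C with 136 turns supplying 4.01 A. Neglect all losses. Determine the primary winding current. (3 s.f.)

I_p ≈ 0.508 A

V_A = 230 × 97/1881 = 11.861 V; V_B = 230 × 78/1881 = 9.5375 V; V_C = 230 × 136/1881 = 16.629 V.
P_out = V_A I_A + V_B I_B + V_C I_C = 11.861×0.239 + 9.5375×4.96 + 16.629×4.01 = 2.8347 + 47.306 + 66.684 = 116.82 W.
Ideal ⇒ P_in = P_out, so I_p = P_out/V_p = 116.82/230 = 0.508 A.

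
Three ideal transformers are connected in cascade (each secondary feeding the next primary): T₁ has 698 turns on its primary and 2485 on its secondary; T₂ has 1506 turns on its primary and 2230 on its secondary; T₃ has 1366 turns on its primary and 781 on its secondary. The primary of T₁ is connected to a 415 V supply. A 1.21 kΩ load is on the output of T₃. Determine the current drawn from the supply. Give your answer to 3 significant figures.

I_supply ≈ 3.12 A

Secondary of T₁: V = 415.00 × 2485/698 = 1477.5 V.
Secondary of T₂: V = 1477.5 × 2230/1506 = 2187.8 V.
Secondary of T₃: V = 2187.8 × 781/1366 = 1250.8 V.
I_load = 1250.8/1210 = 1.0337 A, so P_out = 1250.8 × 1.0337 = 1293.0 W.
All ideal ⇒ P_in = P_out, so I_supply = 1293.0/415 = 3.12 A.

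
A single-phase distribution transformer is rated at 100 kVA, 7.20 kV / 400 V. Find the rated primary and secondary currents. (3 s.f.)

I_p = S/V_p = 100000/7200 = 13.9 A.
I_s = S/V_s = 100000/400 = 250 A.

I_p ≈ 13.9 A, I_s ≈ 250 A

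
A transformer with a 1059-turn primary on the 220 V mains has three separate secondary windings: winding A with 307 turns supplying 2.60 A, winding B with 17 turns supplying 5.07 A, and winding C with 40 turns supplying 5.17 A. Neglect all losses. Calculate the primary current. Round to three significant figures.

I_p ≈ 1.03 A

V_A = 220 × 307/1059 = 63.777 V; V_B = 220 × 17/1059 = 3.5316 V; V_C = 220 × 40/1059 = 8.3097 V.
P_out = V_A I_A + V_B I_B + V_C I_C = 63.777×2.60 + 3.5316×5.07 + 8.3097×5.17 = 165.82 + 17.905 + 42.961 = 226.69 W.
Ideal ⇒ P_in = P_out, so I_p = P_out/V_p = 226.69/220 = 1.03 A.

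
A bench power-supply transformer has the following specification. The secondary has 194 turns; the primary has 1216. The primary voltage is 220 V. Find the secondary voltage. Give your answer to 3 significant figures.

V_s/V_p = N_s/N_p, so V_s = 220 × 194/1216 = 35.1 V.

V_s ≈ 35.1 V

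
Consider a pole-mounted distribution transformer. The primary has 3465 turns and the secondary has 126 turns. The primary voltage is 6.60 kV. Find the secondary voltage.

V_s/V_p = N_s/N_p, so V_s = 6600 × 126/3465 = 240 V.

V_s ≈ 240 V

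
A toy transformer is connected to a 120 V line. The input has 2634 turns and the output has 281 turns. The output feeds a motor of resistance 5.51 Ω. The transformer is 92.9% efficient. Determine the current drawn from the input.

I_in ≈ 0.267 A

V_out = 120 × 281/2634 = 12.802 V.
I_out = V_out/R = 12.802/5.51 = 2.3234 A.
P_out = V_out I_out = 12.802 × 2.3234 = 29.743 W.
P_in = P_out/η = 29.743/0.929 = 32.017 W.
I_in = P_in/V_in = 32.017/120 = 0.267 A.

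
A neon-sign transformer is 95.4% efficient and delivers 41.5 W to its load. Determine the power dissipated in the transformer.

P_in = P_out/η = 41.5/0.954 = 43.5010 W.
P_loss = P_in − P_out = 43.5010 − 41.5 = 2.00 W.

P_loss ≈ 2.00 W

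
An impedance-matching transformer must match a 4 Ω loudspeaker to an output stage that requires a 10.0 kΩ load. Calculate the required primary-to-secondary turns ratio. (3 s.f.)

Z_p/Z_s = (N_p/N_s)², so N_p/N_s = √(10000/4) = √2500 = 50.0.

N_p/N_s ≈ 50.0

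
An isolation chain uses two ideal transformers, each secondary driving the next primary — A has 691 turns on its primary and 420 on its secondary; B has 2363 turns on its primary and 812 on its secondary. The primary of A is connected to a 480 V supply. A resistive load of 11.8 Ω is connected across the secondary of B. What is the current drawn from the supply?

I_supply ≈ 1.77 A

After A: V = 480.00 × 420/691 = 291.75 V.
After B: V = 291.75 × 812/2363 = 100.25 V.
I_load = 100.25/11.8 = 8.4962 A, so P_out = 100.25 × 8.4962 = 851.78 W.
All ideal ⇒ P_in = P_out, so I_supply = 851.78/480 = 1.77 A.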